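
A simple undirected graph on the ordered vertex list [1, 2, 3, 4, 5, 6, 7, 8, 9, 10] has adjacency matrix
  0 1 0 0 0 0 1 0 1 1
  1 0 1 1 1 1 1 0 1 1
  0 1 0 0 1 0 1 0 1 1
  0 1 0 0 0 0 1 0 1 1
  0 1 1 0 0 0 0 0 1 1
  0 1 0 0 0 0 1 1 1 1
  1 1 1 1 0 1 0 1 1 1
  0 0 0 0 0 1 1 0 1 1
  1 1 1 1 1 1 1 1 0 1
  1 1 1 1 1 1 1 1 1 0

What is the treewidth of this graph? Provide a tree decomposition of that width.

Every bag has size at most 5, so the width is 5 − 1 = 4 and tw(G) ≤ 4. For the lower bound, the 5 vertices {6, 7, 8, 9, 10} are pairwise adjacent, and any tree decomposition puts a clique entirely inside one bag — forcing width ≥ 4. Combining the bounds, tw(G) = 4.

Treewidth 4.
One such decomposition:
Bags: B1 = {2, 3, 7, 9, 10}  B2 = {2, 3, 5, 9, 10}  B3 = {2, 4, 7, 9, 10}  B4 = {2, 6, 7, 9, 10}  B5 = {6, 7, 8, 9, 10}  B6 = {1, 2, 7, 9, 10}
Tree: B1–B2, B1–B3, B1–B4, B4–B5, B4–B6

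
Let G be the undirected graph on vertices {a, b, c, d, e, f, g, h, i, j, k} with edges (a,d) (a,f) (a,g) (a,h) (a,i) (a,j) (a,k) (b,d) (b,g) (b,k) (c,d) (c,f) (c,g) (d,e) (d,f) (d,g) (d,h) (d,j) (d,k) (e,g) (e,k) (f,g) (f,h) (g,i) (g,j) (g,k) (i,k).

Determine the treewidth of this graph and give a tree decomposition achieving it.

Each bag holds 4 vertices, so the decomposition has width 3, which upper-bounds the treewidth. Conversely, {a, d, g, j} is a clique of size 4, and the vertices of any clique must share a bag in every tree decomposition; so some bag has ≥ 4 vertices and tw(G) ≥ 3. The upper and lower bounds meet at 3, so that is the treewidth.

Treewidth 3.
Bags: B1 = {b, d, g, k}  B2 = {d, e, g, k}  B3 = {a, d, g, k}  B4 = {a, d, g, j}  B5 = {a, d, f, g}  B6 = {c, d, f, g}  B7 = {a, g, i, k}  B8 = {a, d, f, h}
Tree: B1–B2, B1–B3, B3–B4, B4–B5, B5–B6, B3–B7, B5–B8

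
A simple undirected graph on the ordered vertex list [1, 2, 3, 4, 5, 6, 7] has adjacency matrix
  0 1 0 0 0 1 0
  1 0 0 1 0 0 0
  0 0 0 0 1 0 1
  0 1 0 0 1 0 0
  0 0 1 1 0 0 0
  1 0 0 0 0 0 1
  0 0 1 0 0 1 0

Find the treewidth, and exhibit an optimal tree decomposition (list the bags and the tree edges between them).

Each bag holds 3 vertices, so the decomposition has width 2, which upper-bounds the treewidth. Since 3–7–6–1–2–4–5–3 is a cycle in G, G is not acyclic. Forests are exactly the graphs of treewidth ≤ 1, so tw(G) ≥ 2. Hence tw(G) = 2 exactly.

Treewidth 2.
One such decomposition:
Bags: B1 = {3, 6, 7}  B2 = {1, 3, 6}  B3 = {1, 2, 3}  B4 = {2, 3, 4}  B5 = {3, 4, 5}
Tree: B1–B2, B2–B3, B3–B4, B4–B5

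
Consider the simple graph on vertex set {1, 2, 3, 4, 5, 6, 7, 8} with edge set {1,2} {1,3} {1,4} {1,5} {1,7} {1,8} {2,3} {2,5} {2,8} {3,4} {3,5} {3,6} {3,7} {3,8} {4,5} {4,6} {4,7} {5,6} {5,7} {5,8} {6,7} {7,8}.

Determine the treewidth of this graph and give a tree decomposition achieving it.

Treewidth 4.
One optimal decomposition is:
Bags: B1 = {1, 3, 5, 7, 8}  B2 = {1, 2, 3, 5, 8}  B3 = {1, 3, 4, 5, 7}  B4 = {3, 4, 5, 6, 7}
Tree: B1–B2, B1–B3, B3–B4

Each bag holds 5 vertices, so the decomposition has width 4, which upper-bounds the treewidth. For the lower bound, the 5 vertices {1, 2, 3, 5, 8} are pairwise adjacent, and any tree decomposition puts a clique entirely inside one bag — forcing width ≥ 4. The upper and lower bounds meet at 4, so that is the treewidth.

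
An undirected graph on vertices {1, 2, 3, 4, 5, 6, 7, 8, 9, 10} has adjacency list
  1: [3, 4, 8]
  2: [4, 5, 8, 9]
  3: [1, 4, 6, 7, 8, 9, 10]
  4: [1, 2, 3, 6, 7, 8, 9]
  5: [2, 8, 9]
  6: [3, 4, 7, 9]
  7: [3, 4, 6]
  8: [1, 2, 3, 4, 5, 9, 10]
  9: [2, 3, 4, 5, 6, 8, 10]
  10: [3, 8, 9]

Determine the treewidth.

3

A width-3 tree decomposition is:
Bags: B1 = {3, 4, 8, 9}  B2 = {2, 4, 8, 9}  B3 = {3, 4, 6, 9}  B4 = {1, 3, 4, 8}  B5 = {3, 4, 6, 7}  B6 = {3, 8, 9, 10}  B7 = {2, 5, 8, 9}
Tree: B1–B2, B1–B3, B1–B4, B3–B5, B1–B6, B2–B7
Every bag has size at most 4, so the width is 4 − 1 = 3 and tw(G) ≤ 3. For the lower bound, the 4 vertices {2, 4, 8, 9} are pairwise adjacent, and any tree decomposition puts a clique entirely inside one bag — forcing width ≥ 3. Combining the bounds, tw(G) = 3.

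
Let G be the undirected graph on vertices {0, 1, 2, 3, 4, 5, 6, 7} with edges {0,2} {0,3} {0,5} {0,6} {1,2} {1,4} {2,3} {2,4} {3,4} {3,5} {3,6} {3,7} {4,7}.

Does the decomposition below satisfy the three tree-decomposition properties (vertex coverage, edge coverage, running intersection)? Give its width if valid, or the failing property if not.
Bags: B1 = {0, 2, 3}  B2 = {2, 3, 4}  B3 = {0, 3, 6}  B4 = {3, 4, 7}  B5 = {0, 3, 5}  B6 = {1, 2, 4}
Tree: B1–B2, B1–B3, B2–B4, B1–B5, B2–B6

Yes; width 2.

Every vertex of G appears in some bag (union = {0, 1, 2, 3, 4, 5, 6, 7}); every edge is covered by a bag; and for each vertex v the set of bags containing v is connected in the bag tree. The decomposition is therefore valid. The largest bag has 3 vertices, so the width is 2.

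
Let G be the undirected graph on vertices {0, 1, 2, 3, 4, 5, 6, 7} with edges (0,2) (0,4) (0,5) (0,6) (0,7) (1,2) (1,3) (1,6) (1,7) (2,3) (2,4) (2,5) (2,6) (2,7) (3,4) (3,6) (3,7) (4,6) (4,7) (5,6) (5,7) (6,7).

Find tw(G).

A width-4 tree decomposition is:
Bags: B1 = {2, 3, 4, 6, 7}  B2 = {0, 2, 4, 6, 7}  B3 = {1, 2, 3, 6, 7}  B4 = {0, 2, 5, 6, 7}
Tree: B1–B2, B1–B3, B2–B4
The largest bag has 5 vertices, giving width 4; this decomposition certifies tw(G) ≤ 4. For the lower bound, the 5 vertices {0, 2, 4, 6, 7} are pairwise adjacent, and any tree decomposition puts a clique entirely inside one bag — forcing width ≥ 4. Therefore the treewidth is 4.

4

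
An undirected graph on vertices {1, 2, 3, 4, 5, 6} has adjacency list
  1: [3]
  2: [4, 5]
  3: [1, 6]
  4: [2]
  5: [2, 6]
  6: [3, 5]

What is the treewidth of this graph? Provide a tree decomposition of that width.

Treewidth 1.
One optimal decomposition is:
Bags: B1 = {1, 3}  B2 = {3, 6}  B3 = {5, 6}  B4 = {2, 5}  B5 = {2, 4}
Tree: B1–B2, B2–B3, B3–B4, B4–B5

Every bag has size at most 2, so the width is 2 − 1 = 1 and tw(G) ≤ 1. Since G has at least one edge (e.g. 1–3), it is not an edgeless graph, so tw(G) ≥ 1. The upper and lower bounds meet at 1, so that is the treewidth.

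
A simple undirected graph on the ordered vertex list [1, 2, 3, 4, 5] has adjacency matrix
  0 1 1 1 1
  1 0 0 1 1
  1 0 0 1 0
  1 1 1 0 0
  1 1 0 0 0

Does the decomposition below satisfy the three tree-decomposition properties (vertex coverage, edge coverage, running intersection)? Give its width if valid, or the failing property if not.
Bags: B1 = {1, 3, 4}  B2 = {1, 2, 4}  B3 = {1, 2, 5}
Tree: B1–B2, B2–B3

Checking the three conditions: (i) the bags cover all of {1, 2, 3, 4, 5}; (ii) for each edge, some bag contains both endpoints; (iii) the bags containing any fixed vertex form a subtree. All hold, so the decomposition is valid with width 3 − 1 = 2.

Yes; width 2.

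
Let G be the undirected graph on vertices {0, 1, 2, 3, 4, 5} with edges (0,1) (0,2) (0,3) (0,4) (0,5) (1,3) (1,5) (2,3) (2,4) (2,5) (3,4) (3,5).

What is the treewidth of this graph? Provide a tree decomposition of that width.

Every bag has size at most 4, so the width is 4 − 1 = 3 and tw(G) ≤ 3. On the other hand G contains the 4-clique {0, 1, 3, 5}. A clique must lie in a single bag of any decomposition, so no decomposition can have width below 3. Therefore the treewidth is 3.

Treewidth 3.
One optimal decomposition is:
Bags: B1 = {0, 1, 3, 5}  B2 = {0, 2, 3, 5}  B3 = {0, 2, 3, 4}
Tree: B1–B2, B2–B3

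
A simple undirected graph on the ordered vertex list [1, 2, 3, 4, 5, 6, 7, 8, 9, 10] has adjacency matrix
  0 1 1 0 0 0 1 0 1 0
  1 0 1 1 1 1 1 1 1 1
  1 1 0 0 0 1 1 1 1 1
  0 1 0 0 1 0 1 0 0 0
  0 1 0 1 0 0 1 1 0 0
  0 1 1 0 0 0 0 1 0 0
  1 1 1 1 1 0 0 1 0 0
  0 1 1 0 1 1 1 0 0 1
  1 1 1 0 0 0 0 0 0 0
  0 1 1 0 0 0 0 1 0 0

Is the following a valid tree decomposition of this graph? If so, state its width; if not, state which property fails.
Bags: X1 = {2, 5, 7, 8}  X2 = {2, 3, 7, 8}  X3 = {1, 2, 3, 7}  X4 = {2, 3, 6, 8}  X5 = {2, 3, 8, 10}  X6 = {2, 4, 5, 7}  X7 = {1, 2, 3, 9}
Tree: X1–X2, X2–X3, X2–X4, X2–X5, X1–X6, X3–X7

Yes; width 3.

Every vertex of G appears in some bag (union = {1, 2, 3, 4, 5, 6, 7, 8, 9, 10}); every edge is covered by a bag; and for each vertex v the set of bags containing v is connected in the bag tree. The decomposition is therefore valid. The largest bag has 4 vertices, so the width is 3.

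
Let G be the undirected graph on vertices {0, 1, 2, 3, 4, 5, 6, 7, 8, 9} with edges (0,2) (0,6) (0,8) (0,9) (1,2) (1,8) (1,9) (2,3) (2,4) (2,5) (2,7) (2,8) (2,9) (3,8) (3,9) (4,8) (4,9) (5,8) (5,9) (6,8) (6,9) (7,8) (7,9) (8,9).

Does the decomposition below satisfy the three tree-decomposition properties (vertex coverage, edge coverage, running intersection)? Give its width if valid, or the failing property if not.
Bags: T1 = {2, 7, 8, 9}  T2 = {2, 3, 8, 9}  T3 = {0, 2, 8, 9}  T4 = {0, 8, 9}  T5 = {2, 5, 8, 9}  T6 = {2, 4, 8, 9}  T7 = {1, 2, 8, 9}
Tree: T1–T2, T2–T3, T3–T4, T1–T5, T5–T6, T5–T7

A tree decomposition must satisfy three properties: every vertex lies in some bag; for every edge, both endpoints lie together in some bag; and for every vertex, the bags containing it form a connected subtree. Here vertex 6 appears in no bag, so the decomposition is invalid.

No — vertex 6 appears in no bag.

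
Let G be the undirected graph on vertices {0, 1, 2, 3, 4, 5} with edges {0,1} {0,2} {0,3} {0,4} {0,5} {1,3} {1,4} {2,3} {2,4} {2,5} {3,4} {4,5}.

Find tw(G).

3

A width-3 tree decomposition is:
Bags: B1 = {0, 1, 3, 4}  B2 = {0, 2, 3, 4}  B3 = {0, 2, 4, 5}
Tree: B1–B2, B2–B3
Every bag has size at most 4, so the width is 4 − 1 = 3 and tw(G) ≤ 3. Conversely, {0, 1, 3, 4} is a clique of size 4, and the vertices of any clique must share a bag in every tree decomposition; so some bag has ≥ 4 vertices and tw(G) ≥ 3. Combining the bounds, tw(G) = 3.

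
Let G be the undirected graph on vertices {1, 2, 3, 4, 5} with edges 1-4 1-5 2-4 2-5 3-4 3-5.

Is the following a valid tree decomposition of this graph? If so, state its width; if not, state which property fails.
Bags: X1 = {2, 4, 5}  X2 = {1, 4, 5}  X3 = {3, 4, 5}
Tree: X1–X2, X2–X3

Vertex coverage: the bags together contain {1, 2, 3, 4, 5}, the full vertex set. Edge coverage: each edge of G has both endpoints in at least one bag. Running intersection: for every vertex, the bags containing it form a connected subtree. All three properties hold, so this is a valid tree decomposition of width max|bag| − 1 = 2, and hence tw(G) ≤ 2.

Yes; width 2.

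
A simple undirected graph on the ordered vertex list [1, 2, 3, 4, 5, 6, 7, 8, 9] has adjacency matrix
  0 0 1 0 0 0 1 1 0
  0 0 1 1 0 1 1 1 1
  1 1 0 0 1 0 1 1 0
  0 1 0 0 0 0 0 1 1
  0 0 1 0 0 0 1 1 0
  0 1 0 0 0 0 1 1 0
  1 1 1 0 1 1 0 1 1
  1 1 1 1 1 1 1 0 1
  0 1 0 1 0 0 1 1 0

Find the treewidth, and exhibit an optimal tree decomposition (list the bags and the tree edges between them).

Treewidth 3.
Bags: B1 = {2, 3, 7, 8}  B2 = {2, 6, 7, 8}  B3 = {2, 7, 8, 9}  B4 = {1, 3, 7, 8}  B5 = {2, 4, 8, 9}  B6 = {3, 5, 7, 8}
Tree: B1–B2, B1–B3, B1–B4, B3–B5, B4–B6

The largest bag has 4 vertices, giving width 3; this decomposition certifies tw(G) ≤ 3. Conversely, {2, 4, 8, 9} is a clique of size 4, and the vertices of any clique must share a bag in every tree decomposition; so some bag has ≥ 4 vertices and tw(G) ≥ 3. Hence tw(G) = 3 exactly.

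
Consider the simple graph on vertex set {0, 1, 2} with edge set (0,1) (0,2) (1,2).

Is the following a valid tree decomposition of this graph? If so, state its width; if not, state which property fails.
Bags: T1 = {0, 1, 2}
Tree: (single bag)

Yes; width 2.

Checking the three conditions: (i) the bags cover all of {0, 1, 2}; (ii) for each edge, some bag contains both endpoints; (iii) the bags containing any fixed vertex form a subtree. All hold, so the decomposition is valid with width 3 − 1 = 2.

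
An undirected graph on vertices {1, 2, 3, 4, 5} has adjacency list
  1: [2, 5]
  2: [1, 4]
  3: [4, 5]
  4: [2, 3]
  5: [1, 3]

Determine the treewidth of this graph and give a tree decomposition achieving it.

Treewidth 2.
One such decomposition:
Bags: B1 = {1, 2, 4}  B2 = {1, 3, 4}  B3 = {1, 3, 5}
Tree: B1–B2, B2–B3

The largest bag has 3 vertices, giving width 2; this decomposition certifies tw(G) ≤ 2. The edges 1–2–4–3–5–1 form a cycle, so G is not a tree and its treewidth is at least 2. Therefore the treewidth is 2.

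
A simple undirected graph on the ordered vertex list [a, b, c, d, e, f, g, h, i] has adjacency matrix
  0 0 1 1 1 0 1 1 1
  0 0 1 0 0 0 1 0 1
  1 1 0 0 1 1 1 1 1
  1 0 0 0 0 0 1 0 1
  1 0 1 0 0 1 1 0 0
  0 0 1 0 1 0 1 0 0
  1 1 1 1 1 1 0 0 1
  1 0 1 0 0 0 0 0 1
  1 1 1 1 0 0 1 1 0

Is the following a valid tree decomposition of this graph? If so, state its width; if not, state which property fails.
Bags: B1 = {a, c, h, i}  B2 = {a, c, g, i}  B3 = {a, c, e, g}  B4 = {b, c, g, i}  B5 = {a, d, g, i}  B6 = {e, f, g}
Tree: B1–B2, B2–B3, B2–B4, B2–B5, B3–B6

No — edge (c,f) lies in no bag.

A tree decomposition must satisfy three properties: every vertex lies in some bag; for every edge, both endpoints lie together in some bag; and for every vertex, the bags containing it form a connected subtree. Here edge (c,f) lies in no bag, so the decomposition is invalid.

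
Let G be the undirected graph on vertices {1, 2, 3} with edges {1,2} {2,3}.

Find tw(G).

1

A width-1 tree decomposition is:
Bags: B1 = {2, 3}  B2 = {1, 2}
Tree: B1–B2
The largest bag has 2 vertices, giving width 1; this decomposition certifies tw(G) ≤ 1. G has an edge, so its treewidth is at least 1. Hence tw(G) = 1 exactly.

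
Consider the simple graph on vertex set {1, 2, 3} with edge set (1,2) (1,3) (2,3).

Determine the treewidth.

2

A width-2 tree decomposition is:
Bags: B1 = {1, 2, 3}
Tree: (single bag)
With just one bag of size 3, the width is 3 − 1 = 2, so tw(G) ≤ 2. Conversely, {1, 2, 3} is a clique of size 3, and the vertices of any clique must share a bag in every tree decomposition; so some bag has ≥ 3 vertices and tw(G) ≥ 2. Hence tw(G) = 2 exactly.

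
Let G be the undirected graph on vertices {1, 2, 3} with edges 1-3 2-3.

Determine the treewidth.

1

A width-1 tree decomposition is:
Bags: B1 = {2, 3}  B2 = {1, 3}
Tree: B1–B2
The largest bag has 2 vertices, giving width 1; this decomposition certifies tw(G) ≤ 1. Any graph with an edge has treewidth ≥ 1, and G has the edge 2–3. Hence tw(G) = 1 exactly.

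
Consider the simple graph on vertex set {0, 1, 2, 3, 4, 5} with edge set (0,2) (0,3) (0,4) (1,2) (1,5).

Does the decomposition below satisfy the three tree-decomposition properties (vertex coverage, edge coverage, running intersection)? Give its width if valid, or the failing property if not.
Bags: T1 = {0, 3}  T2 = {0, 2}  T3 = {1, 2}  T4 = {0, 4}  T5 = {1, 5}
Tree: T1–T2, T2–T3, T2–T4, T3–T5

Yes; width 1.

Every vertex of G appears in some bag (union = {0, 1, 2, 3, 4, 5}); every edge is covered by a bag; and for each vertex v the set of bags containing v is connected in the bag tree. The decomposition is therefore valid. The largest bag has 2 vertices, so the width is 1.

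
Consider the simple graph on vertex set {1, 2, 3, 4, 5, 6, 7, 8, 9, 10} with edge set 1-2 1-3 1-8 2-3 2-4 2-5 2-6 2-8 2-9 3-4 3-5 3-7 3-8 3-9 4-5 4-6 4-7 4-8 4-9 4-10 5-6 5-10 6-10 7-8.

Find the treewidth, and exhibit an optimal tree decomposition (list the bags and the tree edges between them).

Each bag holds 4 vertices, so the decomposition has width 3, which upper-bounds the treewidth. For the lower bound, the 4 vertices {1, 2, 3, 8} are pairwise adjacent, and any tree decomposition puts a clique entirely inside one bag — forcing width ≥ 3. Therefore the treewidth is 3.

Treewidth 3.
One such decomposition:
Bags: B1 = {2, 3, 4, 8}  B2 = {2, 3, 4, 9}  B3 = {2, 3, 4, 5}  B4 = {3, 4, 7, 8}  B5 = {2, 4, 5, 6}  B6 = {1, 2, 3, 8}  B7 = {4, 5, 6, 10}
Tree: B1–B2, B2–B3, B1–B4, B3–B5, B1–B6, B5–B7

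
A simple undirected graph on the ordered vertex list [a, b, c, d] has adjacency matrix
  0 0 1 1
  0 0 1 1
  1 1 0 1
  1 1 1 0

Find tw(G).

A width-2 tree decomposition is:
Bags: B1 = {b, c, d}  B2 = {a, c, d}
Tree: B1–B2
Each bag holds 3 vertices, so the decomposition has width 2, which upper-bounds the treewidth. Conversely, {a, c, d} is a clique of size 3, and the vertices of any clique must share a bag in every tree decomposition; so some bag has ≥ 3 vertices and tw(G) ≥ 2. Combining the bounds, tw(G) = 2.

2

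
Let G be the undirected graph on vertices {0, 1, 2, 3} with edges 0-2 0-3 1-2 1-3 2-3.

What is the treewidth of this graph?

2

A width-2 tree decomposition is:
Bags: B1 = {0, 2, 3}  B2 = {1, 2, 3}
Tree: B1–B2
Each bag holds 3 vertices, so the decomposition has width 2, which upper-bounds the treewidth. Conversely, {0, 2, 3} is a clique of size 3, and the vertices of any clique must share a bag in every tree decomposition; so some bag has ≥ 3 vertices and tw(G) ≥ 2. Therefore the treewidth is 2.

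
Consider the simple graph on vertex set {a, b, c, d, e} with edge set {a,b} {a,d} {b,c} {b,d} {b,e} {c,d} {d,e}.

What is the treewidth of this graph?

A width-2 tree decomposition is:
Bags: B1 = {b, c, d}  B2 = {b, d, e}  B3 = {a, b, d}
Tree: B1–B2, B1–B3
The largest bag has 3 vertices, giving width 2; this decomposition certifies tw(G) ≤ 2. For the lower bound, the 3 vertices {b, d, e} are pairwise adjacent, and any tree decomposition puts a clique entirely inside one bag — forcing width ≥ 2. Hence tw(G) = 2 exactly.

2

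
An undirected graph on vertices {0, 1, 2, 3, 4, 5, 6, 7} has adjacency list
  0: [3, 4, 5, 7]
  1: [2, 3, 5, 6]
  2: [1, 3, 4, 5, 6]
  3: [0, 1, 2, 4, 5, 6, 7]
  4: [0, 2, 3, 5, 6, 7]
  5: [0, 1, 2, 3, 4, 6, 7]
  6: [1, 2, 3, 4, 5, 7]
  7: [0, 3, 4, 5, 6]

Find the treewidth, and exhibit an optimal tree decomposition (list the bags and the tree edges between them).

Every bag has size at most 5, so the width is 5 − 1 = 4 and tw(G) ≤ 4. For the lower bound, the 5 vertices {1, 2, 3, 5, 6} are pairwise adjacent, and any tree decomposition puts a clique entirely inside one bag — forcing width ≥ 4. Therefore the treewidth is 4.

Treewidth 4.
Bags: B1 = {1, 2, 3, 5, 6}  B2 = {2, 3, 4, 5, 6}  B3 = {3, 4, 5, 6, 7}  B4 = {0, 3, 4, 5, 7}
Tree: B1–B2, B2–B3, B3–B4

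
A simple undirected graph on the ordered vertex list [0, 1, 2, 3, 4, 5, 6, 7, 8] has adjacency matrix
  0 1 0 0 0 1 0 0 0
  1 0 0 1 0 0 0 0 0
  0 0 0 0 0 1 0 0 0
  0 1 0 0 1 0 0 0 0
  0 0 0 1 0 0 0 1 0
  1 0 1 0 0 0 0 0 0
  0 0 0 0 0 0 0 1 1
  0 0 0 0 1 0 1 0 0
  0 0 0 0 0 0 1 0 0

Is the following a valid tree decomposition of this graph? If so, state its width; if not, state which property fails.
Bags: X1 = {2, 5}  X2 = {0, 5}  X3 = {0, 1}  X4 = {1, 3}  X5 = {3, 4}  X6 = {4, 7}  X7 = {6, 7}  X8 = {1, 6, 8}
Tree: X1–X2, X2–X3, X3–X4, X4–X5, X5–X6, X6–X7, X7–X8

No — bags containing vertex 1 are not connected in the tree.

A tree decomposition must satisfy three properties: every vertex lies in some bag; for every edge, both endpoints lie together in some bag; and for every vertex, the bags containing it form a connected subtree. Here bags containing vertex 1 are not connected in the tree, so the decomposition is invalid.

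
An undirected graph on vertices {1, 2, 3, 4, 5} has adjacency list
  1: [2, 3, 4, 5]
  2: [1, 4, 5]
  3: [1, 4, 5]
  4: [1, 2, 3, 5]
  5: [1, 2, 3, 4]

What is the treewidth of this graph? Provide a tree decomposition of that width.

Treewidth 3.
One such decomposition:
Bags: B1 = {1, 3, 4, 5}  B2 = {1, 2, 4, 5}
Tree: B1–B2

Every bag has size at most 4, so the width is 4 − 1 = 3 and tw(G) ≤ 3. For the lower bound, the 4 vertices {1, 2, 4, 5} are pairwise adjacent, and any tree decomposition puts a clique entirely inside one bag — forcing width ≥ 3. Combining the bounds, tw(G) = 3.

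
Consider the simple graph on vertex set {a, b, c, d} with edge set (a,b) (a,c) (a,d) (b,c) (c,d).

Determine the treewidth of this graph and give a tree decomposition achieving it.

The largest bag has 3 vertices, giving width 2; this decomposition certifies tw(G) ≤ 2. For the lower bound, the 3 vertices {a, c, d} are pairwise adjacent, and any tree decomposition puts a clique entirely inside one bag — forcing width ≥ 2. The upper and lower bounds meet at 2, so that is the treewidth.

Treewidth 2.
One optimal decomposition is:
Bags: B1 = {a, b, c}  B2 = {a, c, d}
Tree: B1–B2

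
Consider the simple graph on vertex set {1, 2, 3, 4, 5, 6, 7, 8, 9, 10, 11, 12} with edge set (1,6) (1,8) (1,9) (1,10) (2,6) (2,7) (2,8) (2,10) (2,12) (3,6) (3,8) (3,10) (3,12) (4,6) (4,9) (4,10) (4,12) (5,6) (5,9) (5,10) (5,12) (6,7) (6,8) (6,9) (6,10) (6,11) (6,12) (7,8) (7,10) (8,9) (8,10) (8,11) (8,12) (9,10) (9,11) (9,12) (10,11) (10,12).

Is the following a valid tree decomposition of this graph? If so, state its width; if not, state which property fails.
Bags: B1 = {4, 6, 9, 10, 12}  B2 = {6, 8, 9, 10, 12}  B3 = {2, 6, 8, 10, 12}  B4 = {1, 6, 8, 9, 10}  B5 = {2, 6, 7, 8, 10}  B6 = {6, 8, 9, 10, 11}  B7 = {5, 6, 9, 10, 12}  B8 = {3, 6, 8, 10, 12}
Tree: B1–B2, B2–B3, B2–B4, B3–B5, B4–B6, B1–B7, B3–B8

Vertex coverage: the bags together contain {1, 2, 3, 4, 5, 6, 7, 8, 9, 10, 11, 12}, the full vertex set. Edge coverage: each edge of G has both endpoints in at least one bag. Running intersection: for every vertex, the bags containing it form a connected subtree. All three properties hold, so this is a valid tree decomposition of width max|bag| − 1 = 4, and hence tw(G) ≤ 4.

Yes; width 4.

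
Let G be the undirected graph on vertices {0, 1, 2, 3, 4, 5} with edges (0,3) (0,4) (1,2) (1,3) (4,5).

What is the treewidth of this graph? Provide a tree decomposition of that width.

Every bag has size at most 2, so the width is 2 − 1 = 1 and tw(G) ≤ 1. Any graph with an edge has treewidth ≥ 1, and G has the edge 2–1. The upper and lower bounds meet at 1, so that is the treewidth.

Treewidth 1.
One optimal decomposition is:
Bags: B1 = {1, 2}  B2 = {1, 3}  B3 = {0, 3}  B4 = {0, 4}  B5 = {4, 5}
Tree: B1–B2, B2–B3, B3–B4, B4–B5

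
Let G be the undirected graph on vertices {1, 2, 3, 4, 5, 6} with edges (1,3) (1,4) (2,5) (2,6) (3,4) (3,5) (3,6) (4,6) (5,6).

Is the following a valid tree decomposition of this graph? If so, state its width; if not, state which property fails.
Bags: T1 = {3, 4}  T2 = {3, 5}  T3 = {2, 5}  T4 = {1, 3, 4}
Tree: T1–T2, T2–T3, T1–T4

A tree decomposition must satisfy three properties: every vertex lies in some bag; for every edge, both endpoints lie together in some bag; and for every vertex, the bags containing it form a connected subtree. Here vertex 6 appears in no bag, so the decomposition is invalid.

No — vertex 6 appears in no bag.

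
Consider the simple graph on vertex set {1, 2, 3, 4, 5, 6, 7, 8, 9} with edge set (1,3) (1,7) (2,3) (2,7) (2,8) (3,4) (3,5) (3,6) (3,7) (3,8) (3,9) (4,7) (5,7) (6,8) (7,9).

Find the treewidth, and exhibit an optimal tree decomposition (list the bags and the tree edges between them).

Treewidth 2.
Bags: B1 = {1, 3, 7}  B2 = {2, 3, 7}  B3 = {3, 5, 7}  B4 = {2, 3, 8}  B5 = {3, 4, 7}  B6 = {3, 7, 9}  B7 = {3, 6, 8}
Tree: B1–B2, B2–B3, B2–B4, B3–B5, B2–B6, B4–B7

The largest bag has 3 vertices, giving width 2; this decomposition certifies tw(G) ≤ 2. Conversely, {2, 3, 8} is a clique of size 3, and the vertices of any clique must share a bag in every tree decomposition; so some bag has ≥ 3 vertices and tw(G) ≥ 2. Combining the bounds, tw(G) = 2.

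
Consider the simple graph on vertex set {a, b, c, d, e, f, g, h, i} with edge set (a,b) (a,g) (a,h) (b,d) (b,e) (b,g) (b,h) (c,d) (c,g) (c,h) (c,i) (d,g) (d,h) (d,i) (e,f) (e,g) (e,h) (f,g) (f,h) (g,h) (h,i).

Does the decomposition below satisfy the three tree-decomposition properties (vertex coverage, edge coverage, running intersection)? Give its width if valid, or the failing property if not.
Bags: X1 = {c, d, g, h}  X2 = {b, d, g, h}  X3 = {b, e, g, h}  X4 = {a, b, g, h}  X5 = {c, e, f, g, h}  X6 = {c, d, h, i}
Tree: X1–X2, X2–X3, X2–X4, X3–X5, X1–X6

No — bags containing vertex c are not connected in the tree.

A tree decomposition must satisfy three properties: every vertex lies in some bag; for every edge, both endpoints lie together in some bag; and for every vertex, the bags containing it form a connected subtree. Here bags containing vertex c are not connected in the tree, so the decomposition is invalid.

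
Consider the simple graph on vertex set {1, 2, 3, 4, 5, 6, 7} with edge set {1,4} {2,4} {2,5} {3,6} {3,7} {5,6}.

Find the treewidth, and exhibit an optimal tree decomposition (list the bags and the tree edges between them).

The largest bag has 2 vertices, giving width 1; this decomposition certifies tw(G) ≤ 1. Since G has at least one edge (e.g. 1–4), it is not an edgeless graph, so tw(G) ≥ 1. Therefore the treewidth is 1.

Treewidth 1.
One such decomposition:
Bags: B1 = {1, 4}  B2 = {2, 4}  B3 = {2, 5}  B4 = {5, 6}  B5 = {3, 6}  B6 = {3, 7}
Tree: B1–B2, B2–B3, B3–B4, B4–B5, B5–B6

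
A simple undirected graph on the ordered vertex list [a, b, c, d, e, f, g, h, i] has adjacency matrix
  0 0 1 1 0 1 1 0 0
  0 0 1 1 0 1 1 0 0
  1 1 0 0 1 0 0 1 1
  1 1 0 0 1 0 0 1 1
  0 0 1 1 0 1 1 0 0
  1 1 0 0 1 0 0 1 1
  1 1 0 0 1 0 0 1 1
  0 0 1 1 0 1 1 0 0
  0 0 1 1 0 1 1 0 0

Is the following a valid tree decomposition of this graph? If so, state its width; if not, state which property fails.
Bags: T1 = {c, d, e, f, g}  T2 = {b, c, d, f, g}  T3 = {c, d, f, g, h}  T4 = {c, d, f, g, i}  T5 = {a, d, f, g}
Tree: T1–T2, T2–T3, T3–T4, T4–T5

A tree decomposition must satisfy three properties: every vertex lies in some bag; for every edge, both endpoints lie together in some bag; and for every vertex, the bags containing it form a connected subtree. Here edge (c,a) lies in no bag, so the decomposition is invalid.

No — edge (c,a) lies in no bag.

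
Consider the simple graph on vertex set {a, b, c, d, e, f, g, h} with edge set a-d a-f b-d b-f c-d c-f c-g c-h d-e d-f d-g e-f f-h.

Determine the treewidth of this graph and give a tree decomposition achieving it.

The largest bag has 3 vertices, giving width 2; this decomposition certifies tw(G) ≤ 2. For the lower bound, the 3 vertices {c, d, g} are pairwise adjacent, and any tree decomposition puts a clique entirely inside one bag — forcing width ≥ 2. Therefore the treewidth is 2.

Treewidth 2.
One optimal decomposition is:
Bags: B1 = {c, d, f}  B2 = {c, f, h}  B3 = {c, d, g}  B4 = {d, e, f}  B5 = {a, d, f}  B6 = {b, d, f}
Tree: B1–B2, B1–B3, B1–B4, B1–B5, B4–B6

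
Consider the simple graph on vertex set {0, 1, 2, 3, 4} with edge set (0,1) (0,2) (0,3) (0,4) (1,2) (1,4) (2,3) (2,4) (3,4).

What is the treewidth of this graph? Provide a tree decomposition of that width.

Every bag has size at most 4, so the width is 4 − 1 = 3 and tw(G) ≤ 3. On the other hand G contains the 4-clique {0, 1, 2, 4}. A clique must lie in a single bag of any decomposition, so no decomposition can have width below 3. Therefore the treewidth is 3.

Treewidth 3.
One optimal decomposition is:
Bags: B1 = {0, 2, 3, 4}  B2 = {0, 1, 2, 4}
Tree: B1–B2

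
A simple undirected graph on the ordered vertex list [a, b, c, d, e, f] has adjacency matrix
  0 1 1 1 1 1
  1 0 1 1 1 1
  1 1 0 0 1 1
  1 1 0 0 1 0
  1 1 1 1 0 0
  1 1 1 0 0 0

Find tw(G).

A width-3 tree decomposition is:
Bags: B1 = {a, b, d, e}  B2 = {a, b, c, e}  B3 = {a, b, c, f}
Tree: B1–B2, B2–B3
Every bag has size at most 4, so the width is 4 − 1 = 3 and tw(G) ≤ 3. On the other hand G contains the 4-clique {a, b, d, e}. A clique must lie in a single bag of any decomposition, so no decomposition can have width below 3. Combining the bounds, tw(G) = 3.

3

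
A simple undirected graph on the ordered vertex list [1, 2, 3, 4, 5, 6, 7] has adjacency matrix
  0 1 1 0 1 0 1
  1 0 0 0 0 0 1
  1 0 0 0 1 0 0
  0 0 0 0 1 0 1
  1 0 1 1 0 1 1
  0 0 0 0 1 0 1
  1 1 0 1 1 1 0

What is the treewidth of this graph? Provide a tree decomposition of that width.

Each bag holds 3 vertices, so the decomposition has width 2, which upper-bounds the treewidth. Conversely, {1, 2, 7} is a clique of size 3, and the vertices of any clique must share a bag in every tree decomposition; so some bag has ≥ 3 vertices and tw(G) ≥ 2. Combining the bounds, tw(G) = 2.

Treewidth 2.
One such decomposition:
Bags: B1 = {1, 5, 7}  B2 = {4, 5, 7}  B3 = {5, 6, 7}  B4 = {1, 3, 5}  B5 = {1, 2, 7}
Tree: B1–B2, B1–B3, B1–B4, B1–B5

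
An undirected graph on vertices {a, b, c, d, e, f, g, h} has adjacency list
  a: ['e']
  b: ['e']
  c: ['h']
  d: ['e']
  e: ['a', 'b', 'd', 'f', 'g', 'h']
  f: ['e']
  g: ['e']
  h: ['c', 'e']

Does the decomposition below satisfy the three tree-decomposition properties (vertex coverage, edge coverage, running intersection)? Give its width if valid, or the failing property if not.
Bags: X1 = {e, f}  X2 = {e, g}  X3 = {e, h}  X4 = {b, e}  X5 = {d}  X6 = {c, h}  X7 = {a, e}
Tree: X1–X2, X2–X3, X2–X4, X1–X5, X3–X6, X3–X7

No — edge (e,d) lies in no bag.

A tree decomposition must satisfy three properties: every vertex lies in some bag; for every edge, both endpoints lie together in some bag; and for every vertex, the bags containing it form a connected subtree. Here edge (e,d) lies in no bag, so the decomposition is invalid.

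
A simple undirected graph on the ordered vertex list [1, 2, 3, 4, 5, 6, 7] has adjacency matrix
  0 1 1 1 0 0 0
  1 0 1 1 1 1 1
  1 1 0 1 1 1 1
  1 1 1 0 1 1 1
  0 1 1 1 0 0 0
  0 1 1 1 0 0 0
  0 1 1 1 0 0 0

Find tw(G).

A width-3 tree decomposition is:
Bags: B1 = {1, 2, 3, 4}  B2 = {2, 3, 4, 7}  B3 = {2, 3, 4, 5}  B4 = {2, 3, 4, 6}
Tree: B1–B2, B1–B3, B2–B4
Each bag holds 4 vertices, so the decomposition has width 3, which upper-bounds the treewidth. For the lower bound, the 4 vertices {1, 2, 3, 4} are pairwise adjacent, and any tree decomposition puts a clique entirely inside one bag — forcing width ≥ 3. The upper and lower bounds meet at 3, so that is the treewidth.

3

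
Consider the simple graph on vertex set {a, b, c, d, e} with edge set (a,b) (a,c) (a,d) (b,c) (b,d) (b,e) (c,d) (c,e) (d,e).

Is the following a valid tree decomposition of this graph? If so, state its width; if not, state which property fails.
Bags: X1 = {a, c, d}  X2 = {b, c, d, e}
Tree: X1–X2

A tree decomposition must satisfy three properties: every vertex lies in some bag; for every edge, both endpoints lie together in some bag; and for every vertex, the bags containing it form a connected subtree. Here edge (b,a) lies in no bag, so the decomposition is invalid.

No — edge (b,a) lies in no bag.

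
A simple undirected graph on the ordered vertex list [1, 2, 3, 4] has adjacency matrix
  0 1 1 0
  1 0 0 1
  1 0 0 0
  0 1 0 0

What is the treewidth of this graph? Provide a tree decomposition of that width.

The largest bag has 2 vertices, giving width 1; this decomposition certifies tw(G) ≤ 1. G has an edge, so its treewidth is at least 1. Therefore the treewidth is 1.

Treewidth 1.
Bags: B1 = {2, 4}  B2 = {1, 2}  B3 = {1, 3}
Tree: B1–B2, B2–B3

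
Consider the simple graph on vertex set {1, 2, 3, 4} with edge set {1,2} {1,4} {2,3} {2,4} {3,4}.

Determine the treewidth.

2

A width-2 tree decomposition is:
Bags: B1 = {1, 2, 4}  B2 = {2, 3, 4}
Tree: B1–B2
Every bag has size at most 3, so the width is 3 − 1 = 2 and tw(G) ≤ 2. For the lower bound, the 3 vertices {1, 2, 4} are pairwise adjacent, and any tree decomposition puts a clique entirely inside one bag — forcing width ≥ 2. Hence tw(G) = 2 exactly.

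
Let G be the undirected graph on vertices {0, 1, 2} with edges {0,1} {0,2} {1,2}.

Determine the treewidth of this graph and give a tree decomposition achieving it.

A single bag containing all 3 vertices is trivially a valid decomposition of width 2. For the lower bound, the 3 vertices {0, 1, 2} are pairwise adjacent, and any tree decomposition puts a clique entirely inside one bag — forcing width ≥ 2. The upper and lower bounds meet at 2, so that is the treewidth.

Treewidth 2.
One such decomposition:
Bags: B1 = {0, 1, 2}
Tree: (single bag)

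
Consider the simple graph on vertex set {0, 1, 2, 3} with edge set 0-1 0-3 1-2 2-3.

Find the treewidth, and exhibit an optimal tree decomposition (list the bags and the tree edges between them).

Treewidth 2.
One optimal decomposition is:
Bags: B1 = {0, 1, 2}  B2 = {0, 2, 3}
Tree: B1–B2

The largest bag has 3 vertices, giving width 2; this decomposition certifies tw(G) ≤ 2. For the lower bound, G contains the cycle 0–1–2–3–0, so G is not a forest; only forests have treewidth ≤ 1, hence tw(G) ≥ 2. Hence tw(G) = 2 exactly.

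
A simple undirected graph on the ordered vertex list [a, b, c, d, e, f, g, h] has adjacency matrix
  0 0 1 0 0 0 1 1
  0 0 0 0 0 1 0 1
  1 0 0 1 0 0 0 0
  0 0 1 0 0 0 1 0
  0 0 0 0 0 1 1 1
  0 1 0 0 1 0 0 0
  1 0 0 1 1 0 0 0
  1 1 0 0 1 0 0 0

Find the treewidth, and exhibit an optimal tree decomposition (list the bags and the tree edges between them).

Treewidth 2.
Bags: B1 = {b, e, f}  B2 = {b, e, h}  B3 = {e, g, h}  B4 = {a, g, h}  B5 = {a, d, g}  B6 = {a, c, d}
Tree: B1–B2, B2–B3, B3–B4, B4–B5, B5–B6

Each bag holds 3 vertices, so the decomposition has width 2, which upper-bounds the treewidth. For the lower bound, G contains the cycle f–b–h–e–f, so G is not a forest; only forests have treewidth ≤ 1, hence tw(G) ≥ 2. The upper and lower bounds meet at 2, so that is the treewidth.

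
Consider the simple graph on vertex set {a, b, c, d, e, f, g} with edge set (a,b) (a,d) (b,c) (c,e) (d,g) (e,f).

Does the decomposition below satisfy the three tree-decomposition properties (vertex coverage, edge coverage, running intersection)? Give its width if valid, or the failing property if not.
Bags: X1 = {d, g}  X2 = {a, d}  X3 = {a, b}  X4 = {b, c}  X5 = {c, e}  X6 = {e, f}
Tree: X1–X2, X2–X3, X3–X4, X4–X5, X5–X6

Checking the three conditions: (i) the bags cover all of {a, b, c, d, e, f, g}; (ii) for each edge, some bag contains both endpoints; (iii) the bags containing any fixed vertex form a subtree. All hold, so the decomposition is valid with width 2 − 1 = 1.

Yes; width 1.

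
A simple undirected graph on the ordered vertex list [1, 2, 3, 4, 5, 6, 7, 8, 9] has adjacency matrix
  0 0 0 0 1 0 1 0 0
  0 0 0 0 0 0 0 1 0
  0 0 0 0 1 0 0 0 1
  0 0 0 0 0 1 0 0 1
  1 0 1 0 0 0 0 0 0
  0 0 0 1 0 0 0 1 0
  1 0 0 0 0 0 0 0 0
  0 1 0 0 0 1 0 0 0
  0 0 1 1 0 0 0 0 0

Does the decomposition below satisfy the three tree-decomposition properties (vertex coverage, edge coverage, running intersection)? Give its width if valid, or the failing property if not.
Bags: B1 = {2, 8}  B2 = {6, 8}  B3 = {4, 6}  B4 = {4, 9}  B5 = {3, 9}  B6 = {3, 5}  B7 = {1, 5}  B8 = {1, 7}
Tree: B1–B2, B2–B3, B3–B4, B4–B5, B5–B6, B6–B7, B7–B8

Yes; width 1.

Checking the three conditions: (i) the bags cover all of {1, 2, 3, 4, 5, 6, 7, 8, 9}; (ii) for each edge, some bag contains both endpoints; (iii) the bags containing any fixed vertex form a subtree. All hold, so the decomposition is valid with width 2 − 1 = 1.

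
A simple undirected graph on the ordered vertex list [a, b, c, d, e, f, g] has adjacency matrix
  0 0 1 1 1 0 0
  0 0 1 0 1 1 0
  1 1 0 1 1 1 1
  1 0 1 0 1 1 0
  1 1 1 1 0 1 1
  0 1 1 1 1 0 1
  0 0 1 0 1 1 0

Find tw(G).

3

A width-3 tree decomposition is:
Bags: B1 = {b, c, e, f}  B2 = {c, d, e, f}  B3 = {c, e, f, g}  B4 = {a, c, d, e}
Tree: B1–B2, B2–B3, B2–B4
Every bag has size at most 4, so the width is 4 − 1 = 3 and tw(G) ≤ 3. For the lower bound, the 4 vertices {a, c, d, e} are pairwise adjacent, and any tree decomposition puts a clique entirely inside one bag — forcing width ≥ 3. Therefore the treewidth is 3.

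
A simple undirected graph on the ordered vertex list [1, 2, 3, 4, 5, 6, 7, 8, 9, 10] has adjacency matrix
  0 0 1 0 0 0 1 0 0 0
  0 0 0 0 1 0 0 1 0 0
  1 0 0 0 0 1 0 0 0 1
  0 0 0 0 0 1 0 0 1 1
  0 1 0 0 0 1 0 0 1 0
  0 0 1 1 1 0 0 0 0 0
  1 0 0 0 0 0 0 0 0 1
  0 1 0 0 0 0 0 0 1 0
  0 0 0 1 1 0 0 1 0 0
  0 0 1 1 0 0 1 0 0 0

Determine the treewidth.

A width-2 tree decomposition is:
Bags: B1 = {2, 8, 9}  B2 = {2, 5, 9}  B3 = {4, 5, 9}  B4 = {4, 5, 6}  B5 = {4, 6, 10}  B6 = {3, 6, 10}  B7 = {3, 7, 10}  B8 = {1, 3, 7}
Tree: B1–B2, B2–B3, B3–B4, B4–B5, B5–B6, B6–B7, B7–B8
Each bag holds 3 vertices, so the decomposition has width 2, which upper-bounds the treewidth. Since 8–2–5–9–8 is a cycle in G, G is not acyclic. Forests are exactly the graphs of treewidth ≤ 1, so tw(G) ≥ 2. Hence tw(G) = 2 exactly.

2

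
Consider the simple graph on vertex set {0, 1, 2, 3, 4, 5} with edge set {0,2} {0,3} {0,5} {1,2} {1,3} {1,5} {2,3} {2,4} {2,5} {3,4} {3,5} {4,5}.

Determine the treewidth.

A width-3 tree decomposition is:
Bags: B1 = {0, 2, 3, 5}  B2 = {1, 2, 3, 5}  B3 = {2, 3, 4, 5}
Tree: B1–B2, B1–B3
The largest bag has 4 vertices, giving width 3; this decomposition certifies tw(G) ≤ 3. Conversely, {0, 2, 3, 5} is a clique of size 4, and the vertices of any clique must share a bag in every tree decomposition; so some bag has ≥ 4 vertices and tw(G) ≥ 3. The upper and lower bounds meet at 3, so that is the treewidth.

3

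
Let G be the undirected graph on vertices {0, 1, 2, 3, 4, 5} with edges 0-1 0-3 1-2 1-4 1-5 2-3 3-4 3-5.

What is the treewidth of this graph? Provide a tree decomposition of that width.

Each bag holds 3 vertices, so the decomposition has width 2, which upper-bounds the treewidth. The edges 4–1–2–3–4 form a cycle, so G is not a tree and its treewidth is at least 2. Hence tw(G) = 2 exactly.

Treewidth 2.
Bags: B1 = {1, 3, 4}  B2 = {1, 2, 3}  B3 = {1, 3, 5}  B4 = {0, 1, 3}
Tree: B1–B2, B2–B3, B3–B4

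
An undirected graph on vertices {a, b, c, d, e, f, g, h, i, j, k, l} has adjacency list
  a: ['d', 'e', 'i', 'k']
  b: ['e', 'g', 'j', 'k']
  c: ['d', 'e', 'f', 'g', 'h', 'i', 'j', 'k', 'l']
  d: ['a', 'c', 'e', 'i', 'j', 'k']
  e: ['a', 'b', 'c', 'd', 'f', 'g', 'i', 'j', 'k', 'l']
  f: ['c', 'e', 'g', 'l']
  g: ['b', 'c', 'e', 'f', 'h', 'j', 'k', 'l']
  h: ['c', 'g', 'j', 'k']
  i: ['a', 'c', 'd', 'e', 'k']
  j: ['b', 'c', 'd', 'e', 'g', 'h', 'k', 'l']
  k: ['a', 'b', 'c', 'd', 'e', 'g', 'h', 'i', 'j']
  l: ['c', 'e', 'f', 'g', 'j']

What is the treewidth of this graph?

4

A width-4 tree decomposition is:
Bags: B1 = {c, g, h, j, k}  B2 = {c, e, g, j, k}  B3 = {c, d, e, j, k}  B4 = {c, d, e, i, k}  B5 = {c, e, g, j, l}  B6 = {c, e, f, g, l}  B7 = {a, d, e, i, k}  B8 = {b, e, g, j, k}
Tree: B1–B2, B2–B3, B3–B4, B2–B5, B5–B6, B4–B7, B2–B8
Each bag holds 5 vertices, so the decomposition has width 4, which upper-bounds the treewidth. Conversely, {c, e, f, g, l} is a clique of size 5, and the vertices of any clique must share a bag in every tree decomposition; so some bag has ≥ 5 vertices and tw(G) ≥ 4. Combining the bounds, tw(G) = 4.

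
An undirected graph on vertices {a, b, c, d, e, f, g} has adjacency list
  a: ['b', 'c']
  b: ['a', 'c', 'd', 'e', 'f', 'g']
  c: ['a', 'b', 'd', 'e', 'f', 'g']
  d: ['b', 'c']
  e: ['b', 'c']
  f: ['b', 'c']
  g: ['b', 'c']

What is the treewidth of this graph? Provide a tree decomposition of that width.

Treewidth 2.
One such decomposition:
Bags: B1 = {b, c, e}  B2 = {b, c, d}  B3 = {a, b, c}  B4 = {b, c, g}  B5 = {b, c, f}
Tree: B1–B2, B1–B3, B1–B4, B1–B5

The largest bag has 3 vertices, giving width 2; this decomposition certifies tw(G) ≤ 2. Conversely, {b, c, d} is a clique of size 3, and the vertices of any clique must share a bag in every tree decomposition; so some bag has ≥ 3 vertices and tw(G) ≥ 2. Therefore the treewidth is 2.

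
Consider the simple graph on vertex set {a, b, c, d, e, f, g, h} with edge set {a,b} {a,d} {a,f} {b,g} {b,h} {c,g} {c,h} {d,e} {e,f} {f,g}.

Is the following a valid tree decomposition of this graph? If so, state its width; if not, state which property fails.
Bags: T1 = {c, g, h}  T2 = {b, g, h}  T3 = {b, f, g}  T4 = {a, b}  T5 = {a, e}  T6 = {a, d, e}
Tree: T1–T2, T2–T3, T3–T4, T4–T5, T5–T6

A tree decomposition must satisfy three properties: every vertex lies in some bag; for every edge, both endpoints lie together in some bag; and for every vertex, the bags containing it form a connected subtree. Here edge (f,a) lies in no bag, so the decomposition is invalid.

No — edge (f,a) lies in no bag.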